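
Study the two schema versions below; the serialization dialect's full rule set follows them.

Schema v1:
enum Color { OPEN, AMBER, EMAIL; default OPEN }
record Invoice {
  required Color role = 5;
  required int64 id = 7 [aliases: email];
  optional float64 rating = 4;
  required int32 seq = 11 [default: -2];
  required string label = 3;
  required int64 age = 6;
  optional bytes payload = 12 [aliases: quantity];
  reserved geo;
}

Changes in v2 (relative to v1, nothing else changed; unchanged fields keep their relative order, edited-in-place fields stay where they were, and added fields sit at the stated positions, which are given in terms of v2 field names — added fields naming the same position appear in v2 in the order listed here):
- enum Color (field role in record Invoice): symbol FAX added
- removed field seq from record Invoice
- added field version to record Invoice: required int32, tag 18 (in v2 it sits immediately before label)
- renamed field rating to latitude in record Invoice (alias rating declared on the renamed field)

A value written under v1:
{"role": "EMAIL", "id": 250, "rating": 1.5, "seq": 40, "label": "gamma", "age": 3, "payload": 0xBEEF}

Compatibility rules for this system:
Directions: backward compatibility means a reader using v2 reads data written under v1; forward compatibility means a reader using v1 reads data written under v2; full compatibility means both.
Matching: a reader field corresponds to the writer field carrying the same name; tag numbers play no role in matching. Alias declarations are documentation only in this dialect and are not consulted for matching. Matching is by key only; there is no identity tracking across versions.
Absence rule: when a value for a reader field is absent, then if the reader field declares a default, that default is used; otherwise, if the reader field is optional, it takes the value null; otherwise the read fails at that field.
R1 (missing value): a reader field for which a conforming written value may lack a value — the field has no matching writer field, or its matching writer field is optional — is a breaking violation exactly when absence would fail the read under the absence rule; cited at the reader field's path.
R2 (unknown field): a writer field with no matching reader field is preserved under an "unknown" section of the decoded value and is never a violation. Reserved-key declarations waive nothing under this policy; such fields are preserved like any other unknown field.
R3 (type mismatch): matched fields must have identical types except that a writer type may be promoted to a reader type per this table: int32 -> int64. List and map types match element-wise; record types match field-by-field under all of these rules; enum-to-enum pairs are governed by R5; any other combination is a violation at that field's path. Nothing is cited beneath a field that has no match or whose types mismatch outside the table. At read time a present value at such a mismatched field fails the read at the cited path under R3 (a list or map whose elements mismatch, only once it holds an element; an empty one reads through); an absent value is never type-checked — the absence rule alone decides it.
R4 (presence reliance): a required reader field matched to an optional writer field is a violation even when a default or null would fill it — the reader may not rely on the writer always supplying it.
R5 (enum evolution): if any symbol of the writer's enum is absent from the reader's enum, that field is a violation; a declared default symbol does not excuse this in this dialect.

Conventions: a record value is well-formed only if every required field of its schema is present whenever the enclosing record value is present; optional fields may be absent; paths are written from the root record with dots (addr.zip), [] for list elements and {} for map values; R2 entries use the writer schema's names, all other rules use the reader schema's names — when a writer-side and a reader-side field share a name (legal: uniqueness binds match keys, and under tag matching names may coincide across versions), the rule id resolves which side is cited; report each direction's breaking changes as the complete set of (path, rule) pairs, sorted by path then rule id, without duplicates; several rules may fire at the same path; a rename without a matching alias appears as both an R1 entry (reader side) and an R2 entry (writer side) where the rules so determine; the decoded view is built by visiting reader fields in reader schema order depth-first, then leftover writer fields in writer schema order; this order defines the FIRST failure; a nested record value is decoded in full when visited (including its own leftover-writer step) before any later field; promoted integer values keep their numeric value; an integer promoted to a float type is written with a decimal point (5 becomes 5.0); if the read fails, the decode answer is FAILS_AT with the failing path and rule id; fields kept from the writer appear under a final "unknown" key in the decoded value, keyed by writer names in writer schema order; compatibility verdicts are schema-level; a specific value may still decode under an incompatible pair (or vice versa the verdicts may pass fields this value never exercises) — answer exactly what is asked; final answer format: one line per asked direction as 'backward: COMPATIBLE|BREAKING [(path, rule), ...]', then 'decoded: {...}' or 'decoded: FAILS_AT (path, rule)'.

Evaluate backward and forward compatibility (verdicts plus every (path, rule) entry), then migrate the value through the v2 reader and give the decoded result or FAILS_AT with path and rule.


the writer's type comes first in each Invoice pair
backward analysis of Invoice with v2 as reader and v1 as writer:
  Color -> Color, writer required: role aligns to role
  int64 -> int64, writer required: id aligns to id
  latitude: no writer match
  version: no writer match
  string -> string, writer required: label aligns to label
  int64 -> int64, writer required: age aligns to age
  bytes -> bytes, writer optional: payload aligns to payload
  writer rating: unknown to reader
  writer seq: unknown to reader
  violation R1 at version
  => backward: BREAKING (1)
forward analysis of Invoice with v1 as reader and v2 as writer:
  Color -> Color, writer required: role aligns to role
  int64 -> int64, writer required: id aligns to id
  rating: no writer match
  seq: no writer match
  string -> string, writer required: label aligns to label
  int64 -> int64, writer required: age aligns to age
  bytes -> bytes, writer optional: payload aligns to payload
  writer latitude: unknown to reader
  writer version: unknown to reader
  violation R5 at role
  => forward: BREAKING (1)
decode (reader v2):
  role := "EMAIL"
  id := 250
  latitude := null (missing; optional => null)
  read fails at version under R1 (no fill)
  => FAILS_AT (version, R1)

backward: BREAKING [(version, R1)]; forward: BREAKING [(role, R5)]; decoded: FAILS_AT (version, R1)


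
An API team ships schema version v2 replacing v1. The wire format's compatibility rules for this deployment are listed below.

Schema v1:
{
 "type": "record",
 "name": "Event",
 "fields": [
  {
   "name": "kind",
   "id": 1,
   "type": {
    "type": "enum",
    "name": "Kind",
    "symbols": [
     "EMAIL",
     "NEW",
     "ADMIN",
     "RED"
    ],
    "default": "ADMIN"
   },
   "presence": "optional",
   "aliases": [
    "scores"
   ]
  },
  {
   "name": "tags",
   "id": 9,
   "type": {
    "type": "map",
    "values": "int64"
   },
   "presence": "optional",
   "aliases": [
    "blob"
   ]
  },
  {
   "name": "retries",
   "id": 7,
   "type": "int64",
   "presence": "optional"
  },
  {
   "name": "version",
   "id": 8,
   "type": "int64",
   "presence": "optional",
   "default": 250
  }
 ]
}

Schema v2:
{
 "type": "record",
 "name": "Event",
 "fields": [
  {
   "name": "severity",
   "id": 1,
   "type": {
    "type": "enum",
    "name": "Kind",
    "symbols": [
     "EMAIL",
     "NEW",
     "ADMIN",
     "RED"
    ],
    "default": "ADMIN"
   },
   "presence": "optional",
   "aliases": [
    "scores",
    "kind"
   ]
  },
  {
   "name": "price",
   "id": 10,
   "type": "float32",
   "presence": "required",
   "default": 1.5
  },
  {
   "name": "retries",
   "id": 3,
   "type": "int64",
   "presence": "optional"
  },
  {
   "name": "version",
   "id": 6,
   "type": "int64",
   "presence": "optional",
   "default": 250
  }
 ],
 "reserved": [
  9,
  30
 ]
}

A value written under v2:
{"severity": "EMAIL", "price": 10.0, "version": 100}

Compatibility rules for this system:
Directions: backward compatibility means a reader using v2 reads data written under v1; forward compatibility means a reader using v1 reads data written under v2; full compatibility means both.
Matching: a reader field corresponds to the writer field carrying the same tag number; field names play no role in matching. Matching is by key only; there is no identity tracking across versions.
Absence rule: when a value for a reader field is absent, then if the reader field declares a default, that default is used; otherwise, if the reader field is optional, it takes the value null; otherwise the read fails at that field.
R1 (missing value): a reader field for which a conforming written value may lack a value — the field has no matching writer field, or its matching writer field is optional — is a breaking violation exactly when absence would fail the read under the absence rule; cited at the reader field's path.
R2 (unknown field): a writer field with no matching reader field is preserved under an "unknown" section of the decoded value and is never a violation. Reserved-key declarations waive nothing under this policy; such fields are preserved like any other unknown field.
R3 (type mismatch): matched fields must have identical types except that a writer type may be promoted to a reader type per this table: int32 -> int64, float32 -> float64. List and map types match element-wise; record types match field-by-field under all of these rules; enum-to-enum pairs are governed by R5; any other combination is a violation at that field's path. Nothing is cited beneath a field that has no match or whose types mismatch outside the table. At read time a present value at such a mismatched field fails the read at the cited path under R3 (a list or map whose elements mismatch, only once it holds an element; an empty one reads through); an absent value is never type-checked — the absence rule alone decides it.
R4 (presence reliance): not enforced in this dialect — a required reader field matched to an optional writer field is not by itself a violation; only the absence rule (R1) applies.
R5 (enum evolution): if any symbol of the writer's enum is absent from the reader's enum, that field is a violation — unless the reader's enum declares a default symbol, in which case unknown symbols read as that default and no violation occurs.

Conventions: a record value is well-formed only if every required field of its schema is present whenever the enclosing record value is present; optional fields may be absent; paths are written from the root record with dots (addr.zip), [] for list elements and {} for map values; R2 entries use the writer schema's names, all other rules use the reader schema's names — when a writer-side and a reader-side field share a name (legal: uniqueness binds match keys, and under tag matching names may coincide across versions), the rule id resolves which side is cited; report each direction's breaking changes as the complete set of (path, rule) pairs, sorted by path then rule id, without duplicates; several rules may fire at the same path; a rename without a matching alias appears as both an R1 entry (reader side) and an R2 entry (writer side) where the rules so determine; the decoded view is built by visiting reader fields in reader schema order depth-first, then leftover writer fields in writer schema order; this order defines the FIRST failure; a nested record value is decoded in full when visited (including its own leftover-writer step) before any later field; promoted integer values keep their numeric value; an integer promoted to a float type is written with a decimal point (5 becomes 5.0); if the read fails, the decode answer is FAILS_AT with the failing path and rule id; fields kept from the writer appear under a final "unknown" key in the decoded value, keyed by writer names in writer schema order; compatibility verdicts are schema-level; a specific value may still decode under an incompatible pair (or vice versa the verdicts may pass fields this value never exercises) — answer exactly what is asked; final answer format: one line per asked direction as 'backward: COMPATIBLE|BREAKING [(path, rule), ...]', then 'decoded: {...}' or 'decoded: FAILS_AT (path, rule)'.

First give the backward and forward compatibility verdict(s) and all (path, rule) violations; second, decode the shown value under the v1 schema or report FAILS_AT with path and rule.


the writer's type comes first in each Event pair
backward for Event (reader v2, writer v1):
  writer optional, Kind -> Kind: reader severity maps from writer kind
  price: no writer match
  retries: no writer match
  version: no writer match
  leftover writer field: tags
  leftover writer field: retries
  leftover writer field: version
  => no violations; backward on Event: COMPATIBLE
forward for Event (reader v1, writer v2):
  writer optional, Kind -> Kind: reader kind maps from writer severity
  tags: no writer match
  retries: no writer match
  version: no writer match
  leftover writer field: price
  leftover writer field: retries
  leftover writer field: version
  => no violations; forward on Event: COMPATIBLE
decoding the Event value with the v1 reader:
  kind := "EMAIL" (from writer severity)
  tags := null (absent, optional -> null)
  retries := null (absent, optional -> null)
  version := 250 (absent -> default)
  writer price: kept under "unknown"
  writer version: kept under "unknown"
  => decoded: {"kind": "EMAIL", "tags": null, "retries": null, "version": 250, "unknown": {"price": 10.0, "version": 100}}

backward: COMPATIBLE []; forward: COMPATIBLE []; decoded: {"kind": "EMAIL", "tags": null, "retries": null, "version": 250, "unknown": {"price": 10.0, "version": 100}}


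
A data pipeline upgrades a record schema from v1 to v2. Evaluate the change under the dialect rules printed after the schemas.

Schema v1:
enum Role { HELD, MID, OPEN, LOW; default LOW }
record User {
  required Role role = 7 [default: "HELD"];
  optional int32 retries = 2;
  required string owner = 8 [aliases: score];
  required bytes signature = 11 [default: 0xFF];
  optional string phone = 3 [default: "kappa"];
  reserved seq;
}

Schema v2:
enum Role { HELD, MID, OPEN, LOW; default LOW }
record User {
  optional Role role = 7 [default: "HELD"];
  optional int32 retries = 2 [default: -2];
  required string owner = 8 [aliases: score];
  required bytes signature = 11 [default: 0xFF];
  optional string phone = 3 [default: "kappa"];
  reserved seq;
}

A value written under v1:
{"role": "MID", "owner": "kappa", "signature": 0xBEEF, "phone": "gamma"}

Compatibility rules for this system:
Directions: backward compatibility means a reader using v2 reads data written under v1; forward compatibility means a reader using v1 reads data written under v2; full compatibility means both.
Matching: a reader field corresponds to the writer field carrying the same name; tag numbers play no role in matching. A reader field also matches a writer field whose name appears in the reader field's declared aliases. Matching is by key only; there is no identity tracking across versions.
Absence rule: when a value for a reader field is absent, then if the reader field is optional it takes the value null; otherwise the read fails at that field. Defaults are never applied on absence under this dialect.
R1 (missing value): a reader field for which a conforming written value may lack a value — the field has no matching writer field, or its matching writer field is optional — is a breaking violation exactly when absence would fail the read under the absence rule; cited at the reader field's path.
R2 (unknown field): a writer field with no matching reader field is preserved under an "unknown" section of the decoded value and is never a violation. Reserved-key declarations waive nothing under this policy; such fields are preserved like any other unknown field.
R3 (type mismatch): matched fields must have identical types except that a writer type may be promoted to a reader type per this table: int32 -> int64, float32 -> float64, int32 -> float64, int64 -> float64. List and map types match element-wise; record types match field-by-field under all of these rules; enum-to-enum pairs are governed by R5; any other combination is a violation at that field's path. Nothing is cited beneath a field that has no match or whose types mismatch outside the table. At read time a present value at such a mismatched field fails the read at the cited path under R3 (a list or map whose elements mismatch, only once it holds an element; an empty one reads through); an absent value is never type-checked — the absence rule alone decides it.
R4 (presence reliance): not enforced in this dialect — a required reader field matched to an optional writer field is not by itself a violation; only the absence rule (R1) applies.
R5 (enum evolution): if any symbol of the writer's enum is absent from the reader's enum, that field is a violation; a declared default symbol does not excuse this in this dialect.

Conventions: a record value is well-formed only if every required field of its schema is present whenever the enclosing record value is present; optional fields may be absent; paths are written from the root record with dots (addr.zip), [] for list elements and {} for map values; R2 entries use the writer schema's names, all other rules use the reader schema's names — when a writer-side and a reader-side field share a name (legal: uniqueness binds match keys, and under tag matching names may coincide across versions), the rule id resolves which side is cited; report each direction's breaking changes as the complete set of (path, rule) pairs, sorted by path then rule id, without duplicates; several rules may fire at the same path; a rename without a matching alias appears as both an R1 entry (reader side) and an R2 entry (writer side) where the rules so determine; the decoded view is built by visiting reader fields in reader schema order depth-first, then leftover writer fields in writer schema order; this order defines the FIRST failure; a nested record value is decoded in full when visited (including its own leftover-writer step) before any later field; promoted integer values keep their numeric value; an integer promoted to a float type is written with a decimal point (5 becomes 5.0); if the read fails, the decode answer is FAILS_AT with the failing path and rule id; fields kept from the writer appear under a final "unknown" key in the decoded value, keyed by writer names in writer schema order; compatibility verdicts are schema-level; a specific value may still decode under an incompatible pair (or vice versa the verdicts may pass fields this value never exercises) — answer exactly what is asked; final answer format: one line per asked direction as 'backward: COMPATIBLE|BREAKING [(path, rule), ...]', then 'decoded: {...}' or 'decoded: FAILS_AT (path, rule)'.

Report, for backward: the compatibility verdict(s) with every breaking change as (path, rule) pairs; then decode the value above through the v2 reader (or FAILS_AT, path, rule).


backward: COMPATIBLE []; decoded: {"role": "MID", "retries": null, "owner": "kappa", "signature": 0xBEEF, "phone": "gamma"}

each type pair in User: writer, then reader
backward analysis of User with v2 as reader and v1 as writer:
  writer required, Role -> Role: reader role maps from writer role
  writer optional, int32 -> int32: reader retries maps from writer retries
  writer required, string -> string: reader owner maps from writer owner
  writer required, bytes -> bytes: reader signature maps from writer signature
  writer optional, string -> string: reader phone maps from writer phone
  => no violations; backward on User: COMPATIBLE
decode (reader v2):
  role := "MID"
  retries := null (absent, optional -> null)
  owner := "kappa"
  signature := 0xBEEF
  phone := "gamma"
  => decoded: {"role": "MID", "retries": null, "owner": "kappa", "signature": 0xBEEF, "phone": "gamma"}
ruling out the remaining User differences:
  field role in record User: required changed to optional -> its effect on User is confined to the forward direction, not asked
  field retries in record User: default set to -2 -> triggers nothing under User's printed rules — same verdict


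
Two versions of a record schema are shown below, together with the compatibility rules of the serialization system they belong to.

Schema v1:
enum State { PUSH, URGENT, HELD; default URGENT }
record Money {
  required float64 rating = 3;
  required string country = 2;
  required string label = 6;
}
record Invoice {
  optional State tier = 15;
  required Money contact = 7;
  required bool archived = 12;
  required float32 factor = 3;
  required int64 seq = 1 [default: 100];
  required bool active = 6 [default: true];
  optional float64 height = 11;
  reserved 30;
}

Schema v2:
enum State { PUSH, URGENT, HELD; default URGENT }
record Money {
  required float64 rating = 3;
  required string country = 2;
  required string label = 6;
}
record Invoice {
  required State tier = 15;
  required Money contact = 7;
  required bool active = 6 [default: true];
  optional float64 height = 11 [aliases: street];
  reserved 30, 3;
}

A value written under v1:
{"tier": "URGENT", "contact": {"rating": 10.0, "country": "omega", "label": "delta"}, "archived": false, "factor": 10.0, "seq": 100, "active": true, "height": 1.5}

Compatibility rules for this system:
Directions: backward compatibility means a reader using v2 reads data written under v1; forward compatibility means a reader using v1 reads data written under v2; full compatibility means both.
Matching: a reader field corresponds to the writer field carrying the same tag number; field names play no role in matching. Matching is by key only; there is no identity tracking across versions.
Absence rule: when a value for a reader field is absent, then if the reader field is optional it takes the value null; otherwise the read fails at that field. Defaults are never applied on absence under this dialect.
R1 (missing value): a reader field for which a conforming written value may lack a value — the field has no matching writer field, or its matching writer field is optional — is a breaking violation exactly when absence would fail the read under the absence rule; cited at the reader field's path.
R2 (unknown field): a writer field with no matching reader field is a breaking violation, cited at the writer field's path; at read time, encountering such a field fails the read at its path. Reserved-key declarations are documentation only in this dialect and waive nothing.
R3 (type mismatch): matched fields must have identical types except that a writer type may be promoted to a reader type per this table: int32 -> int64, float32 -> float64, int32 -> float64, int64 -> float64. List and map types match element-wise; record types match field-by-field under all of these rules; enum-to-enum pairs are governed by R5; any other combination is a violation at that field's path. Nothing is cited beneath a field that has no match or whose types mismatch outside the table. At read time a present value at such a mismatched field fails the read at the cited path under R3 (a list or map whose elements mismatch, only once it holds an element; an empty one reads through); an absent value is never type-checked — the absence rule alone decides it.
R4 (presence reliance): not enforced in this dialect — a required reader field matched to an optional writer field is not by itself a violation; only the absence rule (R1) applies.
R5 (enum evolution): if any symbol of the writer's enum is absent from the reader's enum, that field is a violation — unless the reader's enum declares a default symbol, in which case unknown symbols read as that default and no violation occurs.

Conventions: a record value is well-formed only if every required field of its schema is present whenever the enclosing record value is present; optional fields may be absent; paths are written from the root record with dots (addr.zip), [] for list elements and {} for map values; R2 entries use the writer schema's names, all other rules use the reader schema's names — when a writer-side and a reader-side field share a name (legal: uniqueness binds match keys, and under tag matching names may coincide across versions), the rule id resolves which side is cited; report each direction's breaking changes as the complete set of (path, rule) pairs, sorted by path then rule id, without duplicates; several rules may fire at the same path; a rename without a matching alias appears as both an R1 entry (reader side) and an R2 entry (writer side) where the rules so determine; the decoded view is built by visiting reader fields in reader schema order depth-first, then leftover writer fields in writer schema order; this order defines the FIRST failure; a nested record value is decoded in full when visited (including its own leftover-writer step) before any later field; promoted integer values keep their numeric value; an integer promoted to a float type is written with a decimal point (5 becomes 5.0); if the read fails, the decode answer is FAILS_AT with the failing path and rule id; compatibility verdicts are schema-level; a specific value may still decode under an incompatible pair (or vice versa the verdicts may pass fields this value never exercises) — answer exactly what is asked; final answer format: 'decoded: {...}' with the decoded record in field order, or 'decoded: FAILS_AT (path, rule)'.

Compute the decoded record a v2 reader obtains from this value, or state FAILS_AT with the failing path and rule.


decoded: FAILS_AT (archived, R2)

arrows below run writer -> reader for Invoice
migrating the Invoice value to v2:
  tier := "URGENT"
  contact.rating := 10.0
  contact.country := "omega"
  contact.label := "delta"
  active := true
  height := 1.5
  read fails at archived under R2 (unknown field)
  => FAILS_AT (archived, R2)
diffs on Invoice not affecting the asked answer:
  removed field seq from record Invoice -> changes Invoice's schema-level verdicts only — the decode of this value is the same
  field tier in record Invoice: optional changed to required -> changes Invoice's schema-level verdicts only — the decode of this value is the same
  removed field factor from record Invoice (its key 3 joins the reserved list) -> changes Invoice's schema-level verdicts only — the decode of this value is the same


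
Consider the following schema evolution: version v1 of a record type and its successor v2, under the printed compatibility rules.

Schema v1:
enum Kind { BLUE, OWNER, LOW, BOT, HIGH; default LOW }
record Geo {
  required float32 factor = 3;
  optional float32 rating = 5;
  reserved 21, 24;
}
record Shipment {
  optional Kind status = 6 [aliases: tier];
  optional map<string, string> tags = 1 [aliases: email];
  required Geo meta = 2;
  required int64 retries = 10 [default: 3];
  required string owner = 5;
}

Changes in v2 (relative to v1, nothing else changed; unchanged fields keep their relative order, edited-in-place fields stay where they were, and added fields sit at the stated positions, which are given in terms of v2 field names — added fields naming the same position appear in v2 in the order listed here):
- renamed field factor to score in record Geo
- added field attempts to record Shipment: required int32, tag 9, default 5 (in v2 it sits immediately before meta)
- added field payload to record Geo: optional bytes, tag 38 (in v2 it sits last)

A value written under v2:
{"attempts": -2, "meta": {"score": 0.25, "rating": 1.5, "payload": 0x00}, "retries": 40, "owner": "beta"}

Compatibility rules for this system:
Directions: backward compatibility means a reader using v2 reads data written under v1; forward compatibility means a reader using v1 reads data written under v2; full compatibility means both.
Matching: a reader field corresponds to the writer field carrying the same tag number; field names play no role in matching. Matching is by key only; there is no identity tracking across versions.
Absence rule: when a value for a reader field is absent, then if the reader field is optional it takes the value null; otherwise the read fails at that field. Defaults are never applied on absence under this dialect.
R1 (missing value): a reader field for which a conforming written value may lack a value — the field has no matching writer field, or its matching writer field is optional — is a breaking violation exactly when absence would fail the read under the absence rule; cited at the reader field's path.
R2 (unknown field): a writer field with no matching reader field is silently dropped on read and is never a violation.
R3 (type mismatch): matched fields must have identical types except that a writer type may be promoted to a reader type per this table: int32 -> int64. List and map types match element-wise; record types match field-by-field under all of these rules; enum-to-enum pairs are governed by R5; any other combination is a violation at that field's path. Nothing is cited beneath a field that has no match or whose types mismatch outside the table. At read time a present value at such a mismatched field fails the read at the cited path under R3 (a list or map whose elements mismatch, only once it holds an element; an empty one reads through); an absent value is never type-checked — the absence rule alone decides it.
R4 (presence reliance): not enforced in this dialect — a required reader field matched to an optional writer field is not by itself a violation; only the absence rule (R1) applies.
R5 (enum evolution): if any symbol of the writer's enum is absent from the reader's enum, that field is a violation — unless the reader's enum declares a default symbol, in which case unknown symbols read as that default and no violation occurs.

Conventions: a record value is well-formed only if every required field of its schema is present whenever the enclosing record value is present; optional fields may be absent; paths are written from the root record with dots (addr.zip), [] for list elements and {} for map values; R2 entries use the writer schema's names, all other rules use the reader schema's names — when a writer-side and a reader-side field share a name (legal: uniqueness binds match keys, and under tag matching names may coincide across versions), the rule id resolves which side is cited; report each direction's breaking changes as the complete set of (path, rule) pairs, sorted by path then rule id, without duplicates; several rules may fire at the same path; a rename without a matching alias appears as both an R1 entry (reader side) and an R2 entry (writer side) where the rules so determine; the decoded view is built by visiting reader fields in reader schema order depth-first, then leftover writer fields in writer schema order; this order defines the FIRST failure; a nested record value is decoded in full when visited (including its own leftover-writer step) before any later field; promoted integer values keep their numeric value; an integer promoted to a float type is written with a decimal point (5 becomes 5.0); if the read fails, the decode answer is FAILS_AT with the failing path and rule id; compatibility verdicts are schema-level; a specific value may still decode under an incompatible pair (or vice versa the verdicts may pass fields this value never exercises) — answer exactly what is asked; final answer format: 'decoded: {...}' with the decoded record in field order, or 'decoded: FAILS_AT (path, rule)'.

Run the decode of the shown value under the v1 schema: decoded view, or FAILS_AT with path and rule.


the writer's type comes first in each Shipment pair
decode walk for Shipment under reader schema v1:
  status := null (not supplied -> null)
  tags := null (not supplied -> null)
  meta.factor := 0.25 (from writer score)
  meta.rating := 1.5
  writer meta.payload: unmatched, discarded
  retries := 40
  owner := "beta"
  writer attempts: unmatched, discarded
  => decoded: {"status": null, "tags": null, "meta": {"factor": 0.25, "rating": 1.5}, "retries": 40, "owner": "beta"}
ruling out the remaining Shipment differences:
  renamed field factor to score in record Geo -> fires no rule on Shipment under this dialect and leaves the result unchanged
  added field attempts to record Shipment: required int32, tag 9, default 5 (in v2 it sits immediately before meta) -> shifts the Shipment verdicts, not this decode
  added field payload to record Geo: optional bytes, tag 38 (in v2 it sits last) -> fires no rule on Shipment under this dialect and leaves the result unchanged

decoded: {"status": null, "tags": null, "meta": {"factor": 0.25, "rating": 1.5}, "retries": 40, "owner": "beta"}


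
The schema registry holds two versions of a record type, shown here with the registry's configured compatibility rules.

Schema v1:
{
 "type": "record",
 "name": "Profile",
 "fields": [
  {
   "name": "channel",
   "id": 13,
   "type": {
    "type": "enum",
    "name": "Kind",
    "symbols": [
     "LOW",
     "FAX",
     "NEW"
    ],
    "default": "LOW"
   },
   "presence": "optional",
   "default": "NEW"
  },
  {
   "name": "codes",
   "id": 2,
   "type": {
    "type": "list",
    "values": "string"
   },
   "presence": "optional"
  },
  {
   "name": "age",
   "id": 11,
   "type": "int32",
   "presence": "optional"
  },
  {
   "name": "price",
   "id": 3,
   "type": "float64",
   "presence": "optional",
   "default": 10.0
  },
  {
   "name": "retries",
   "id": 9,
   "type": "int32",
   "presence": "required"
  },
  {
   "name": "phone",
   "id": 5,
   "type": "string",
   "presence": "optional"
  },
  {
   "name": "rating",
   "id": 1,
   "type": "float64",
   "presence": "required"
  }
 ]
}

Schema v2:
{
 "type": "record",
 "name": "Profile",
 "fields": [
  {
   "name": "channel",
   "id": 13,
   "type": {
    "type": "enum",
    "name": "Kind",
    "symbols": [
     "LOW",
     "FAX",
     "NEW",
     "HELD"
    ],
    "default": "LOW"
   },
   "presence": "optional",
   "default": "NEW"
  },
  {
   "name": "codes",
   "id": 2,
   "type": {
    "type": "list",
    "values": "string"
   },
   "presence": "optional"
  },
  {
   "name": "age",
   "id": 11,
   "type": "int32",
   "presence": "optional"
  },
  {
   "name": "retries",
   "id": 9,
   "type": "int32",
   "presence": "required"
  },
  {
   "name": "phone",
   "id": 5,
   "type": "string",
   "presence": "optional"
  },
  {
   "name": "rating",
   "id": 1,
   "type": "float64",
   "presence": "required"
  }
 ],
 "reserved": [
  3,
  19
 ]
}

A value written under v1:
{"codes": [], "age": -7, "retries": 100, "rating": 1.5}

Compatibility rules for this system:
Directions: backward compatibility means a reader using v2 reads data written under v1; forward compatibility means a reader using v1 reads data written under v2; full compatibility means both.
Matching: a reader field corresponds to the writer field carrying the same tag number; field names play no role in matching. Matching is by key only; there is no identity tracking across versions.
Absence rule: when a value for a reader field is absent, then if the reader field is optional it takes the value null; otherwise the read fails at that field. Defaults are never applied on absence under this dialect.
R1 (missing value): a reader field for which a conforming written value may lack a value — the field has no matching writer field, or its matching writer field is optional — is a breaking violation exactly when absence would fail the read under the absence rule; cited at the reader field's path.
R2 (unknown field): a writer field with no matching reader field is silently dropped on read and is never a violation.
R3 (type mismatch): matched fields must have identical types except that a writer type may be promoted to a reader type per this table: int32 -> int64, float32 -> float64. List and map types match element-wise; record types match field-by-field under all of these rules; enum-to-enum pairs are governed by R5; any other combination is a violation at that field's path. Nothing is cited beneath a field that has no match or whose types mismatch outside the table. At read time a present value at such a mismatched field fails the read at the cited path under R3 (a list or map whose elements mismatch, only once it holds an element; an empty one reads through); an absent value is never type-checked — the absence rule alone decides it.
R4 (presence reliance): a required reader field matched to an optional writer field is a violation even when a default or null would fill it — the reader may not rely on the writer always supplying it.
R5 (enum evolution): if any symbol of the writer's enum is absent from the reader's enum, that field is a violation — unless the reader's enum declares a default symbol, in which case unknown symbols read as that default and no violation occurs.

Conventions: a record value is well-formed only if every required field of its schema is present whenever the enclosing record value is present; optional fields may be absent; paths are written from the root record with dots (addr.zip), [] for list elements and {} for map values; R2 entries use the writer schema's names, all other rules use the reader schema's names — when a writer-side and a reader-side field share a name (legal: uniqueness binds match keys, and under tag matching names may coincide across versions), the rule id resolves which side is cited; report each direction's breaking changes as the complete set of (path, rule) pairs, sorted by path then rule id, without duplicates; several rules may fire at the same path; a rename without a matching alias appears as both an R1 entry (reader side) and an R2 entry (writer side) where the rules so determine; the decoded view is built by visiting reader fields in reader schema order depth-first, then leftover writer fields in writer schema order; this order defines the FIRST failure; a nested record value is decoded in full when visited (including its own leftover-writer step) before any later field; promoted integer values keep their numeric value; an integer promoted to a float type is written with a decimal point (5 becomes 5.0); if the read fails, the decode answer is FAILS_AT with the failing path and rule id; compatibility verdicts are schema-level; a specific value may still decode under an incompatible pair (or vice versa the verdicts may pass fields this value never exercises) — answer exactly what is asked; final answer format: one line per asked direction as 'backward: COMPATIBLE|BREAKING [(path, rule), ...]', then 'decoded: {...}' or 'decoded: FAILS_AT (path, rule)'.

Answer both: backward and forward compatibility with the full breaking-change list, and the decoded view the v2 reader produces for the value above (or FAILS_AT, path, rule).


backward: COMPATIBLE []; forward: COMPATIBLE []; decoded: {"channel": null, "codes": [], "age": -7, "retries": 100, "phone": null, "rating": 1.5}

in Profile below, arrows point writer -> reader
checking backward for Profile: reader v2 against writer v1:
  channel <- channel (Kind -> Kind, writer optional)
  codes <- codes (list<string> -> list<string>, writer optional)
  age <- age (int32 -> int32, writer optional)
  retries <- retries (int32 -> int32, writer required)
  phone <- phone (string -> string, writer optional)
  rating <- rating (float64 -> float64, writer required)
  writer price: unknown to reader
  nothing fires on Profile: backward is COMPATIBLE
checking forward for Profile: reader v1 against writer v2:
  channel <- channel (Kind -> Kind, writer optional)
  codes <- codes (list<string> -> list<string>, writer optional)
  age <- age (int32 -> int32, writer optional)
  no writer field matches reader price
  retries <- retries (int32 -> int32, writer required)
  phone <- phone (string -> string, writer optional)
  rating <- rating (float64 -> float64, writer required)
  nothing fires on Profile: forward is COMPATIBLE
decode walk for Profile under reader schema v2:
  channel := null (absent, optional -> null)
  codes := []
  age := -7
  retries := 100
  phone := null (absent, optional -> null)
  rating := 1.5
  => decoded: {"channel": null, "codes": [], "age": -7, "retries": 100, "phone": null, "rating": 1.5}
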